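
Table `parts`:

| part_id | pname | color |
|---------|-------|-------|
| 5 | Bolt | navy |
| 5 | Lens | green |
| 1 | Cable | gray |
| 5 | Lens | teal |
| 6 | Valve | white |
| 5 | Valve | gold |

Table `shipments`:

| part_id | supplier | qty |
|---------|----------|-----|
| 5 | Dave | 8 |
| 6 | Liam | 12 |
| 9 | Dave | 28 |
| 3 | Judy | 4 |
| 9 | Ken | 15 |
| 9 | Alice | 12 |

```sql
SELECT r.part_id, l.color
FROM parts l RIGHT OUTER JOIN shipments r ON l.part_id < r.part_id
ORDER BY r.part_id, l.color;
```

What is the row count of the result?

25

RIGHT JOIN keeps every row from `shipments`; unmatched rows get NULL for `parts`'s columns.
Matching on l.part_id < r.part_id.
- l (part_id=5) pairs with 4 row(s) of r.
- l (part_id=5) pairs with 4 row(s) of r.
- l (part_id=1) pairs with 6 row(s) of r.
- l (part_id=5) pairs with 4 row(s) of r.
- l (part_id=6) pairs with 3 row(s) of r.
- l (part_id=5) pairs with 4 row(s) of r.
- every r row matched at least one l row.
Total: 25 rows.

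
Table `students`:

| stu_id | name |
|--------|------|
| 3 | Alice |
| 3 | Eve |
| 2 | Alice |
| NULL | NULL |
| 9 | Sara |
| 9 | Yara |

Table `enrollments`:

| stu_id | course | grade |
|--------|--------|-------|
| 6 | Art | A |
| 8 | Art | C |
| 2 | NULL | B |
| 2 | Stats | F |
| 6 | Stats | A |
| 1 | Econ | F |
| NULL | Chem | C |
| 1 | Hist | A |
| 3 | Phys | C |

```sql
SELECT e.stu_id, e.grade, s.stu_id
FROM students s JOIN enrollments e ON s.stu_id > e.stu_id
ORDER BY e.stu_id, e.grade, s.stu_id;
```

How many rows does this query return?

INNER JOIN keeps only pairs where the ON condition holds.
Matching on s.stu_id > e.stu_id. A NULL in a compared column never satisfies the condition.
Matched pairs: 26.
Total: 26 rows.

26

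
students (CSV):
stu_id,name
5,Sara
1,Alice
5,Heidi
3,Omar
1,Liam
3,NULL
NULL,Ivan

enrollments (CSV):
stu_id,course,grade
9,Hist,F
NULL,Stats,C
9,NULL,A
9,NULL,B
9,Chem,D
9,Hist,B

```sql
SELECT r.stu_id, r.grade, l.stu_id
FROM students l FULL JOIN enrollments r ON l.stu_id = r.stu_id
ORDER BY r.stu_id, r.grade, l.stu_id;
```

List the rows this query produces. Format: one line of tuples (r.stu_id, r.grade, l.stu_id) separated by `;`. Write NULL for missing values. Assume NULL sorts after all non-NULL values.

(9, A, NULL); (9, B, NULL); (9, B, NULL); (9, D, NULL); (9, F, NULL); (NULL, C, NULL); (NULL, NULL, 1); (NULL, NULL, 1); (NULL, NULL, 3); (NULL, NULL, 3); (NULL, NULL, 5); (NULL, NULL, 5); (NULL, NULL, NULL)

FULL OUTER JOIN keeps every row from both sides; unmatched rows get NULL for the other side's columns.
Matching on l.stu_id = r.stu_id. A NULL in a compared column never satisfies the condition.
Matched pairs: 0; unmatched l rows kept: 7; unmatched r rows kept: 6.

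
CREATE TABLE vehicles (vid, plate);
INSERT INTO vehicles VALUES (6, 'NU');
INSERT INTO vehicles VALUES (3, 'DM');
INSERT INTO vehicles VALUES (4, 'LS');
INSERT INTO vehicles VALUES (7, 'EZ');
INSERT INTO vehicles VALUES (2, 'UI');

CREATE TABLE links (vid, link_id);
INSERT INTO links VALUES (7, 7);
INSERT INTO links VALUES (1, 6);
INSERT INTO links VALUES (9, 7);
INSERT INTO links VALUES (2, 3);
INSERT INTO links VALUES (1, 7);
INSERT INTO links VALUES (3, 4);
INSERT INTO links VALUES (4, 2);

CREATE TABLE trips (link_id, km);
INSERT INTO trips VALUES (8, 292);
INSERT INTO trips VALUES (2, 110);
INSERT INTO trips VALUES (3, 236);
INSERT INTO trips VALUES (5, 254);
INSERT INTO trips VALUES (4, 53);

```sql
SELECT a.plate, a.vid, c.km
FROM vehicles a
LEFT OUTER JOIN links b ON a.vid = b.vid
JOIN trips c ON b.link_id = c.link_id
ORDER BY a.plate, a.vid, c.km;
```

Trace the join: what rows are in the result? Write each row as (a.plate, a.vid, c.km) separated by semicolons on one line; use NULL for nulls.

Evaluate left to right. First `vehicles a LEFT JOIN links b` on vid: 5 row(s).
Then INNER JOIN `trips c` on link_id: keep only rows whose b.link_id appears in c.

(DM, 3, 53); (LS, 4, 110); (UI, 2, 236)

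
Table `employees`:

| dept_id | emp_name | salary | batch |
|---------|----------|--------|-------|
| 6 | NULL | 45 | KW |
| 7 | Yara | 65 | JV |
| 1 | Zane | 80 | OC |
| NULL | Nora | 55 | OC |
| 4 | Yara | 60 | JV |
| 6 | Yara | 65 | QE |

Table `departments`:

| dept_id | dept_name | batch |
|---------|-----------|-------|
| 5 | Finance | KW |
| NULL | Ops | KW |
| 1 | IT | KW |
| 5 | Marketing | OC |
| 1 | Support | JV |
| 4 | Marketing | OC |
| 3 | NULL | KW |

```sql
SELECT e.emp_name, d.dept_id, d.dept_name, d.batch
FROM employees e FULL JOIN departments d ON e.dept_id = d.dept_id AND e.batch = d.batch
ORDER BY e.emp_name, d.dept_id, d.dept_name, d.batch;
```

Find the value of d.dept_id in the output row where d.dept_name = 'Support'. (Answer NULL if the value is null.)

1

FULL OUTER JOIN keeps every row from both sides; unmatched rows get NULL for the other side's columns.
Matching on e.dept_id = d.dept_id AND e.batch = d.batch. A NULL in a compared column never satisfies the condition.
- e row (dept_id=6, batch=KW): no match → kept, d columns NULL.
- e row (dept_id=7, batch=JV): no match → kept, d columns NULL.
- e row (dept_id=1, batch=OC): no match → kept, d columns NULL.
- e row (dept_id=NULL, batch=OC): no match → kept, d columns NULL.
- e row (dept_id=4, batch=JV): no match → kept, d columns NULL.
- e row (dept_id=6, batch=QE): no match → kept, d columns NULL.
- 7 d row(s) had no e match → kept, e columns NULL.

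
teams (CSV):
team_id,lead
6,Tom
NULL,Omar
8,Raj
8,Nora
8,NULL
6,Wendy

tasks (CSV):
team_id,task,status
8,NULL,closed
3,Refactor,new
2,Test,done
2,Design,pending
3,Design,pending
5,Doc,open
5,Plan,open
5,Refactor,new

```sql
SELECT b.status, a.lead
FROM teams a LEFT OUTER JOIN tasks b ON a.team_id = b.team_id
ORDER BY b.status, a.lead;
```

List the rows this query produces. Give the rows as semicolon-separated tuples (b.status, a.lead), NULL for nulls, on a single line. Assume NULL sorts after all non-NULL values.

(closed, Nora); (closed, Raj); (closed, NULL); (NULL, Omar); (NULL, Tom); (NULL, Wendy)

LEFT JOIN keeps every row from `teams`; unmatched rows get NULL for `tasks`'s columns.
Matching on a.team_id = b.team_id. A NULL in a compared column never satisfies the condition.
- a row (team_id=6): no match → kept, b columns NULL.
- a row (team_id=NULL): no match → kept, b columns NULL.
- a row (team_id=8): matches 1 b row(s) → 1 output row(s).
- a row (team_id=8): matches 1 b row(s) → 1 output row(s).
- a row (team_id=8): matches 1 b row(s) → 1 output row(s).
- a row (team_id=6): no match → kept, b columns NULL.
After projecting and ordering:
b.status | a.lead
closed | Nora
closed | Raj
closed | NULL
NULL | Omar
NULL | Tom
NULL | Wendy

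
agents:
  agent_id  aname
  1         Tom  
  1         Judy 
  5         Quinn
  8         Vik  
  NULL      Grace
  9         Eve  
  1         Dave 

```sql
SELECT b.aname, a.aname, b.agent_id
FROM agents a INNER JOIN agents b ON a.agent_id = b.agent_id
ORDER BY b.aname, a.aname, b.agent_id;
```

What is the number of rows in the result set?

12

INNER JOIN keeps only pairs where the ON condition holds.
Matching on a.agent_id = b.agent_id. A NULL in a compared column never satisfies the condition.
- a[0] agent_id=1 → 3 match(es) in b → 3 row(s).
- a[1] agent_id=1 → 3 match(es) in b → 3 row(s).
- a[2] agent_id=5 → 1 match(es) in b → 1 row(s).
- a[3] agent_id=8 → 1 match(es) in b → 1 row(s).
- a[4] agent_id=NULL → no match; dropped.
- a[5] agent_id=9 → 1 match(es) in b → 1 row(s).
- a[6] agent_id=1 → 3 match(es) in b → 3 row(s).
Total: 12 rows.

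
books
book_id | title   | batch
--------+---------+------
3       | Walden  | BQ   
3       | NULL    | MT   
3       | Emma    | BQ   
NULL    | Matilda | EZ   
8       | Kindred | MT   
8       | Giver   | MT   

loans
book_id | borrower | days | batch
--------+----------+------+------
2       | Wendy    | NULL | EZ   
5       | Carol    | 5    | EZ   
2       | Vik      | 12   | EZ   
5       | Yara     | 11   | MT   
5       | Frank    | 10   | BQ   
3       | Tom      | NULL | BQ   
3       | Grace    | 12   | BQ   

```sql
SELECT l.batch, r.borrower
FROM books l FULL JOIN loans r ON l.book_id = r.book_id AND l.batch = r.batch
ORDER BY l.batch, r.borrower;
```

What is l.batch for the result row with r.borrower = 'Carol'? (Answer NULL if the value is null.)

NULL

FULL OUTER JOIN keeps every row from both sides; unmatched rows get NULL for the other side's columns.
Matching on l.book_id = r.book_id AND l.batch = r.batch. A NULL in a compared column never satisfies the condition.
Matched pairs: 4; unmatched l rows kept: 4; unmatched r rows kept: 5.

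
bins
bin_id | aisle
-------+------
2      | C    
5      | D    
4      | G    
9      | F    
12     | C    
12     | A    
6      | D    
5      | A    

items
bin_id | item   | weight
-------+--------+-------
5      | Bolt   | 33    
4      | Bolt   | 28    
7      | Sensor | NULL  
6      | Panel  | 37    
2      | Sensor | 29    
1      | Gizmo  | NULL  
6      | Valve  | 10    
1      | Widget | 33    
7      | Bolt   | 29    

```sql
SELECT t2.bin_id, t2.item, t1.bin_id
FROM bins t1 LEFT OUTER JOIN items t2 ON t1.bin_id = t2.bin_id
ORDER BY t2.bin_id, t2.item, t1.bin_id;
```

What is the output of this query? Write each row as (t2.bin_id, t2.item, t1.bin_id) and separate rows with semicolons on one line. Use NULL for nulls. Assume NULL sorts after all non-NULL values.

(2, Sensor, 2); (4, Bolt, 4); (5, Bolt, 5); (5, Bolt, 5); (6, Panel, 6); (6, Valve, 6); (NULL, NULL, 9); (NULL, NULL, 12); (NULL, NULL, 12)

LEFT JOIN keeps every row from `bins`; unmatched rows get NULL for `items`'s columns.
Matching on t1.bin_id = t2.bin_id.
Matched pairs: 6; unmatched t1 rows kept: 3.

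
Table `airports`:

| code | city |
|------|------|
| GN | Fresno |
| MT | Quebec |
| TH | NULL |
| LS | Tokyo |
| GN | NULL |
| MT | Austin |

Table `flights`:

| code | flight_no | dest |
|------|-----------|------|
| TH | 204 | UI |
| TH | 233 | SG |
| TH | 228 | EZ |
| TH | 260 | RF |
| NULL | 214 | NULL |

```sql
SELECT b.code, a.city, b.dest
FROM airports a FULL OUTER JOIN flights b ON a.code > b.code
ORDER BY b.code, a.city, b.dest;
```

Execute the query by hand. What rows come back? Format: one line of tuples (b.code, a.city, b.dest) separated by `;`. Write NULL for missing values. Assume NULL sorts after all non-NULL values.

FULL OUTER JOIN keeps every row from both sides; unmatched rows get NULL for the other side's columns.
Matching on a.code > b.code. A NULL in a compared column never satisfies the condition.
Matched pairs: 0; unmatched a rows kept: 6; unmatched b rows kept: 5.

(TH, NULL, EZ); (TH, NULL, RF); (TH, NULL, SG); (TH, NULL, UI); (NULL, Austin, NULL); (NULL, Fresno, NULL); (NULL, Quebec, NULL); (NULL, Tokyo, NULL); (NULL, NULL, NULL); (NULL, NULL, NULL); (NULL, NULL, NULL)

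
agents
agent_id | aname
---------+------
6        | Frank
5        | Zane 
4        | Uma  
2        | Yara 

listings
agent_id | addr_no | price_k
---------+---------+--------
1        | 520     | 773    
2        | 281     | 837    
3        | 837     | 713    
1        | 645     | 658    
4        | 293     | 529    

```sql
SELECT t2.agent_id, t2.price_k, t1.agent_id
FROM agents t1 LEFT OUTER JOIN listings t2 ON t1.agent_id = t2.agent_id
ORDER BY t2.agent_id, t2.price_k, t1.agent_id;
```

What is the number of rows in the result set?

4

LEFT JOIN keeps every row from `agents`; unmatched rows get NULL for `listings`'s columns.
Matching on t1.agent_id = t2.agent_id.
Matched pairs: 2; unmatched t1 rows kept: 2.
Total: 2 matched + 2 padded = 4 rows.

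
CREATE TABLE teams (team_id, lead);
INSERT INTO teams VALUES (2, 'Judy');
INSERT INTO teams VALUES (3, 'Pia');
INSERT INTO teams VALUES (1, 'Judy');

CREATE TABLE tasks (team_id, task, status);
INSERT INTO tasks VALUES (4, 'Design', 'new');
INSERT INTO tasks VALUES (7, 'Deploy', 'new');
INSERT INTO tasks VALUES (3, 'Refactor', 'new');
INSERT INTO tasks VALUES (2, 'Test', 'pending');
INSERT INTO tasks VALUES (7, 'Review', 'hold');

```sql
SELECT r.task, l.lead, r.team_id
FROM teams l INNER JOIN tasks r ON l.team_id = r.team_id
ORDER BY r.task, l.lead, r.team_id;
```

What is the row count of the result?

2

INNER JOIN keeps only pairs where the ON condition holds.
Matching on l.team_id = r.team_id.
- l row (team_id=2): matches 1 r row(s) → 1 output row(s).
- l row (team_id=3): matches 1 r row(s) → 1 output row(s).
- l row (team_id=1): no match → dropped.
Total: 2 rows.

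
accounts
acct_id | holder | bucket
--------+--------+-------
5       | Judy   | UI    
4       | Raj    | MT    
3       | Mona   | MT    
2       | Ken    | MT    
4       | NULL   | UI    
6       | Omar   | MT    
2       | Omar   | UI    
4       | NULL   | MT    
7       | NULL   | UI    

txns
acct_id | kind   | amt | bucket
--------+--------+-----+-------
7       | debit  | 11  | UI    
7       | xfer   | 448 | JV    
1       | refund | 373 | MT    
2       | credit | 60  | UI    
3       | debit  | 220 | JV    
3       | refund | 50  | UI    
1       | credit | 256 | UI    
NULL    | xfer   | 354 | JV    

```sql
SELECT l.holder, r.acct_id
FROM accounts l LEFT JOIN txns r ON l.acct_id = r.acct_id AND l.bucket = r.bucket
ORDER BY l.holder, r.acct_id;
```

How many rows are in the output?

9

LEFT JOIN keeps every row from `accounts`; unmatched rows get NULL for `txns`'s columns.
Matching on l.acct_id = r.acct_id AND l.bucket = r.bucket. A NULL in a compared column never satisfies the condition.
- acct_id=5, bucket=UI: no r row matches, row kept with r columns NULL.
- acct_id=4, bucket=MT: no r row matches, row kept with r columns NULL.
- acct_id=3, bucket=MT: no r row matches, row kept with r columns NULL.
- acct_id=2, bucket=MT: no r row matches, row kept with r columns NULL.
- acct_id=4, bucket=UI: no r row matches, row kept with r columns NULL.
- acct_id=6, bucket=MT: no r row matches, row kept with r columns NULL.
- acct_id=2, bucket=UI: 1 matching r row(s), so 1 row(s) emitted.
- acct_id=4, bucket=MT: no r row matches, row kept with r columns NULL.
- acct_id=7, bucket=UI: 1 matching r row(s), so 1 row(s) emitted.
Total: 2 matched + 7 padded = 9 rows.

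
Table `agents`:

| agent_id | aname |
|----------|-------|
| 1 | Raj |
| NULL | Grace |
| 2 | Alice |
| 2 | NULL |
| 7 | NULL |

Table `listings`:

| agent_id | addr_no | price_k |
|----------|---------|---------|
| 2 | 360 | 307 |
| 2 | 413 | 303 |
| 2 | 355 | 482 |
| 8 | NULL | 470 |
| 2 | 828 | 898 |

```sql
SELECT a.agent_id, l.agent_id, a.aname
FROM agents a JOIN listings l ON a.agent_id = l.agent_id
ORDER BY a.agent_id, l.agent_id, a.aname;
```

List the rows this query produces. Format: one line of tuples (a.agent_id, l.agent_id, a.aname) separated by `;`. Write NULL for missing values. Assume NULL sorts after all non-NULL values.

(2, 2, Alice); (2, 2, Alice); (2, 2, Alice); (2, 2, Alice); (2, 2, NULL); (2, 2, NULL); (2, 2, NULL); (2, 2, NULL)

INNER JOIN keeps only pairs where the ON condition holds.
Matching on a.agent_id = l.agent_id. A NULL in a compared column never satisfies the condition.
- a row (agent_id=1): no match → dropped.
- a row (agent_id=NULL): no match → dropped.
- a row (agent_id=2): matches 4 l row(s) → 4 output row(s).
- a row (agent_id=2): matches 4 l row(s) → 4 output row(s).
- a row (agent_id=7): no match → dropped.
After projecting and ordering:
a.agent_id | l.agent_id | a.aname
2 | 2 | Alice
2 | 2 | Alice
2 | 2 | Alice
2 | 2 | Alice
2 | 2 | NULL
2 | 2 | NULL
2 | 2 | NULL
2 | 2 | NULL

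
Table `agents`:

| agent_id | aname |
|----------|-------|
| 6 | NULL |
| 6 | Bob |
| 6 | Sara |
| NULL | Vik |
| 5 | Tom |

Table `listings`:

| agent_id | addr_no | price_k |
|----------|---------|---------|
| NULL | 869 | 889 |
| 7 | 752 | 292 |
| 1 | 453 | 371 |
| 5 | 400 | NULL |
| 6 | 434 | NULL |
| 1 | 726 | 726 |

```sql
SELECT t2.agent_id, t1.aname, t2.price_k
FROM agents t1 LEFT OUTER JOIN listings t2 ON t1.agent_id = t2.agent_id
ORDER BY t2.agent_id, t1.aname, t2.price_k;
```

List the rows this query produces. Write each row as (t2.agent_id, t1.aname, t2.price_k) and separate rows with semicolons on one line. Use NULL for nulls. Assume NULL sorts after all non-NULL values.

(5, Tom, NULL); (6, Bob, NULL); (6, Sara, NULL); (6, NULL, NULL); (NULL, Vik, NULL)

LEFT JOIN keeps every row from `agents`; unmatched rows get NULL for `listings`'s columns.
Matching on t1.agent_id = t2.agent_id. A NULL in a compared column never satisfies the condition.
- agent_id=6: 1 matching t2 row(s), so 1 row(s) emitted.
- agent_id=6: 1 matching t2 row(s), so 1 row(s) emitted.
- agent_id=6: 1 matching t2 row(s), so 1 row(s) emitted.
- agent_id=NULL: no t2 row matches, row kept with t2 columns NULL.
- agent_id=5: 1 matching t2 row(s), so 1 row(s) emitted.
After projecting and ordering:
t2.agent_id | t1.aname | t2.price_k
5 | Tom | NULL
6 | Bob | NULL
6 | Sara | NULL
6 | NULL | NULL
NULL | Vik | NULL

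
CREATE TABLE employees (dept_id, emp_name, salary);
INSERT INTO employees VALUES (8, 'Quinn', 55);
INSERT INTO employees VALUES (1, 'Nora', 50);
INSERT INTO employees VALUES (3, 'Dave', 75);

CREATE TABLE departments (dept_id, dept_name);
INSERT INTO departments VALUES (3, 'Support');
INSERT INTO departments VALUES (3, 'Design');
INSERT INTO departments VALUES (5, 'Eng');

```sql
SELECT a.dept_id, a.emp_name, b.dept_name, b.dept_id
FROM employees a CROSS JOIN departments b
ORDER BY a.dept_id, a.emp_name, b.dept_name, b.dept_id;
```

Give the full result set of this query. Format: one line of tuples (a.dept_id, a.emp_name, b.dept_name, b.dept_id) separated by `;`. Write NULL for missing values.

CROSS JOIN pairs every row of `employees` with every row of `departments`: 3 × 3 = 9 rows.
After projecting and ordering:
a.dept_id | a.emp_name | b.dept_name | b.dept_id
1 | Nora | Design | 3
1 | Nora | Eng | 5
1 | Nora | Support | 3
3 | Dave | Design | 3
3 | Dave | Eng | 5
3 | Dave | Support | 3
8 | Quinn | Design | 3
8 | Quinn | Eng | 5
8 | Quinn | Support | 3

(1, Nora, Design, 3); (1, Nora, Eng, 5); (1, Nora, Support, 3); (3, Dave, Design, 3); (3, Dave, Eng, 5); (3, Dave, Support, 3); (8, Quinn, Design, 3); (8, Quinn, Eng, 5); (8, Quinn, Support, 3)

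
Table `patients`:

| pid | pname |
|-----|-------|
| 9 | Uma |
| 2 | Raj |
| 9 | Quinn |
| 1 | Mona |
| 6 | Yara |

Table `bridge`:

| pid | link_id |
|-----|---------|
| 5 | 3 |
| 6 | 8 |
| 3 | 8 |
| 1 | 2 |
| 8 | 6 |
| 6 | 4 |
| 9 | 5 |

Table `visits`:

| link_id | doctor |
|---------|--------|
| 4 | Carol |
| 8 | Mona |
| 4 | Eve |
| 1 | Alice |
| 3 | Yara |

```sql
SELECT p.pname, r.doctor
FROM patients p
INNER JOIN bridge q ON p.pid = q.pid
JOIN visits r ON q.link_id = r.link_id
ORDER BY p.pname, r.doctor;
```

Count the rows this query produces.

Step 1 — p INNER JOIN q on pid → 5 row(s).
Then INNER JOIN `visits r` on link_id: keep only rows whose q.link_id appears in r.
Result: 3 row(s).

3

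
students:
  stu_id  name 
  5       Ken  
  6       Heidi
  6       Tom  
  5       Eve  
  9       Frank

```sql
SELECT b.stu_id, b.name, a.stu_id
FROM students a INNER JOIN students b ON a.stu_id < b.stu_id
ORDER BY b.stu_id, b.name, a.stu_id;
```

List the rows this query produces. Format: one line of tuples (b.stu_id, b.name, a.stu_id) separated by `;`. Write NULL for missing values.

INNER JOIN keeps only pairs where the ON condition holds.
Matching on a.stu_id < b.stu_id.
- a[0] stu_id=5 → 3 match(es) in b → 3 row(s).
- a[1] stu_id=6 → 1 match(es) in b → 1 row(s).
- a[2] stu_id=6 → 1 match(es) in b → 1 row(s).
- a[3] stu_id=5 → 3 match(es) in b → 3 row(s).
- a[4] stu_id=9 → no match; dropped.
After projecting and ordering:
b.stu_id | b.name | a.stu_id
6 | Heidi | 5
6 | Heidi | 5
6 | Tom | 5
6 | Tom | 5
9 | Frank | 5
9 | Frank | 5
9 | Frank | 6
9 | Frank | 6

(6, Heidi, 5); (6, Heidi, 5); (6, Tom, 5); (6, Tom, 5); (9, Frank, 5); (9, Frank, 5); (9, Frank, 6); (9, Frank, 6)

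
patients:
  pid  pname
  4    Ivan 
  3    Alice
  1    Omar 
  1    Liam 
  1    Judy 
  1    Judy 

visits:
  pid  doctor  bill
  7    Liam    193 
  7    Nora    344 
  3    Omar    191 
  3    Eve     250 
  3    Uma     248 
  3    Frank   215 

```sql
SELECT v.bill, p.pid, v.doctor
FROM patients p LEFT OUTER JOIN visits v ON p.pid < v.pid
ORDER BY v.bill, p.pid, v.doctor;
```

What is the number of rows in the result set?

LEFT JOIN keeps every row from `patients`; unmatched rows get NULL for `visits`'s columns.
Matching on p.pid < v.pid.
- p[0] pid=4 → 2 match(es) in v → 2 row(s).
- p[1] pid=3 → 2 match(es) in v → 2 row(s).
- p[2] pid=1 → 6 match(es) in v → 6 row(s).
- p[3] pid=1 → 6 match(es) in v → 6 row(s).
- p[4] pid=1 → 6 match(es) in v → 6 row(s).
- p[5] pid=1 → 6 match(es) in v → 6 row(s).
Total: 28 rows.

28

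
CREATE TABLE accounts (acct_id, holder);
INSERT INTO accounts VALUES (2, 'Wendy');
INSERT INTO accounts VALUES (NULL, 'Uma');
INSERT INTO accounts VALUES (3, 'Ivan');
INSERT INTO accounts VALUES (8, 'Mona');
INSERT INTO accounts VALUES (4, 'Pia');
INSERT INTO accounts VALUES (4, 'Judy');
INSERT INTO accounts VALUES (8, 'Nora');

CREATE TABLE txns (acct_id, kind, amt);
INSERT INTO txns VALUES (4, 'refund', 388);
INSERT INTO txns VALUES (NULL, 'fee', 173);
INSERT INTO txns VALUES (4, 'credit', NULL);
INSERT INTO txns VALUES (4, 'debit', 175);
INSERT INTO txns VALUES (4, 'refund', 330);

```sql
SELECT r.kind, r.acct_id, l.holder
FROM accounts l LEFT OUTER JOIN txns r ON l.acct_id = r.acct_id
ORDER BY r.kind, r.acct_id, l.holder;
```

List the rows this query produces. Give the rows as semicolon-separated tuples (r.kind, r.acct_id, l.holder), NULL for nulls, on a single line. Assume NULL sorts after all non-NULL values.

(credit, 4, Judy); (credit, 4, Pia); (debit, 4, Judy); (debit, 4, Pia); (refund, 4, Judy); (refund, 4, Judy); (refund, 4, Pia); (refund, 4, Pia); (NULL, NULL, Ivan); (NULL, NULL, Mona); (NULL, NULL, Nora); (NULL, NULL, Uma); (NULL, NULL, Wendy)

LEFT JOIN keeps every row from `accounts`; unmatched rows get NULL for `txns`'s columns.
Matching on l.acct_id = r.acct_id. A NULL in a compared column never satisfies the condition.
- l row (acct_id=2): no match → kept, r columns NULL.
- l row (acct_id=NULL): no match → kept, r columns NULL.
- l row (acct_id=3): no match → kept, r columns NULL.
- l row (acct_id=8): no match → kept, r columns NULL.
- l row (acct_id=4): matches 4 r row(s) → 4 output row(s).
- l row (acct_id=4): matches 4 r row(s) → 4 output row(s).
- l row (acct_id=8): no match → kept, r columns NULL.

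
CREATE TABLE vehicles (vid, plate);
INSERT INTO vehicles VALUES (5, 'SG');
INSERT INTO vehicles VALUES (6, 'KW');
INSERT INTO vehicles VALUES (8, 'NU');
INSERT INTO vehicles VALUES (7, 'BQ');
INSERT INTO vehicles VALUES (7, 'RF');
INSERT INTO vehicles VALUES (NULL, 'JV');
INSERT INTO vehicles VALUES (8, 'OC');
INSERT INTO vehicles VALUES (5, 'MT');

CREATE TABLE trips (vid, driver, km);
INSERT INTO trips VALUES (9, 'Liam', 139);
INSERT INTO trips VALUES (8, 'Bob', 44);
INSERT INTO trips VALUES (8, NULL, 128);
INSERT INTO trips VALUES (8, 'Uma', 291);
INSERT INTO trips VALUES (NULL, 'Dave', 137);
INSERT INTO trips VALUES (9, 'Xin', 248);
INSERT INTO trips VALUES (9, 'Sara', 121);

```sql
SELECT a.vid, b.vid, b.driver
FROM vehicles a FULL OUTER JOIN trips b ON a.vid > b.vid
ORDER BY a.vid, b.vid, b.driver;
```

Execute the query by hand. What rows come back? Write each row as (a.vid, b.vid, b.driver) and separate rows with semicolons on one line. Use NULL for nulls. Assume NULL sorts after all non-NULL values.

FULL OUTER JOIN keeps every row from both sides; unmatched rows get NULL for the other side's columns.
Matching on a.vid > b.vid. A NULL in a compared column never satisfies the condition.
- a row (vid=5): no match → kept, b columns NULL.
- a row (vid=6): no match → kept, b columns NULL.
- a row (vid=8): no match → kept, b columns NULL.
- a row (vid=7): no match → kept, b columns NULL.
- a row (vid=7): no match → kept, b columns NULL.
- a row (vid=NULL): no match → kept, b columns NULL.
- a row (vid=8): no match → kept, b columns NULL.
- a row (vid=5): no match → kept, b columns NULL.
- 7 row(s) from b found no a partner → padded with NULL.

(5, NULL, NULL); (5, NULL, NULL); (6, NULL, NULL); (7, NULL, NULL); (7, NULL, NULL); (8, NULL, NULL); (8, NULL, NULL); (NULL, 8, Bob); (NULL, 8, Uma); (NULL, 8, NULL); (NULL, 9, Liam); (NULL, 9, Sara); (NULL, 9, Xin); (NULL, NULL, Dave); (NULL, NULL, NULL)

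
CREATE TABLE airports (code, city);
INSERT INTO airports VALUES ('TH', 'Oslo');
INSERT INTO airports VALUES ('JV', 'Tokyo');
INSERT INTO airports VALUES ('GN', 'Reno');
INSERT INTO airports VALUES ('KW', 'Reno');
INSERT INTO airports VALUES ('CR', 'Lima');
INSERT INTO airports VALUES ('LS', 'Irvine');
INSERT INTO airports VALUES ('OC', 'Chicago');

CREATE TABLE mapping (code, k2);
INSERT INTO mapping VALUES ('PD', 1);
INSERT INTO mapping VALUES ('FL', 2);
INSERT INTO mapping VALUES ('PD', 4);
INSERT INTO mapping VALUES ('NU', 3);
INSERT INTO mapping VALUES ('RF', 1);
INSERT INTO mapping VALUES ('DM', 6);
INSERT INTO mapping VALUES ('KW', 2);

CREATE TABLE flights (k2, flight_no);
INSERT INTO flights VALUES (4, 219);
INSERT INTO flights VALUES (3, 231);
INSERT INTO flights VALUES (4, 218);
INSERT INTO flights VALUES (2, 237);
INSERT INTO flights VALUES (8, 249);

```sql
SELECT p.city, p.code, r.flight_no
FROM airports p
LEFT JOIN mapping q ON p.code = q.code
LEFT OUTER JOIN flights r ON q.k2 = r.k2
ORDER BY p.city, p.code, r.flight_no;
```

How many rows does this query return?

7

Evaluate left to right. First `airports p LEFT JOIN mapping q` on code: 7 row(s).
Then LEFT JOIN `flights r` on k2: each of those 7 rows is kept; rows whose q.k2 has no match in r get NULL for r's columns.
Result: 7 row(s).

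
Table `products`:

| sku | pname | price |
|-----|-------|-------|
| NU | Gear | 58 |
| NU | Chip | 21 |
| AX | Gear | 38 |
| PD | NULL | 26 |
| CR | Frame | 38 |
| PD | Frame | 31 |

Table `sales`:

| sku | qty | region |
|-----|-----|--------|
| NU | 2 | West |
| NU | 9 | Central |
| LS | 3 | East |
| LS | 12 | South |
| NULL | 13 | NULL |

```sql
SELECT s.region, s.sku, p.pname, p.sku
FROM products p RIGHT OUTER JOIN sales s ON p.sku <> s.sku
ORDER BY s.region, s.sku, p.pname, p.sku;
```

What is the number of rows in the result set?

21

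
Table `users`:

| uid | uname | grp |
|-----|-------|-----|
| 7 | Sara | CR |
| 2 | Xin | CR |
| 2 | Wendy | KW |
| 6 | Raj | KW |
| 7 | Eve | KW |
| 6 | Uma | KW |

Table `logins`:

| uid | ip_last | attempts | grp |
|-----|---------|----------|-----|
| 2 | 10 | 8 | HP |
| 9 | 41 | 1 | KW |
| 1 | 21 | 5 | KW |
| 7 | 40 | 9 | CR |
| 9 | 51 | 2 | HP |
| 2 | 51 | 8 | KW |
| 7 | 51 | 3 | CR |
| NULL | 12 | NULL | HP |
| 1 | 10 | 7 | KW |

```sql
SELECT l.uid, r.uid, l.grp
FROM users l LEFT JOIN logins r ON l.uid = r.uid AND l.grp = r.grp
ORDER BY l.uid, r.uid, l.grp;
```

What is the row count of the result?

LEFT JOIN keeps every row from `users`; unmatched rows get NULL for `logins`'s columns.
Matching on l.uid = r.uid AND l.grp = r.grp. A NULL in a compared column never satisfies the condition.
- uid=7, grp=CR: 2 matching r row(s), so 2 row(s) emitted.
- uid=2, grp=CR: no r row matches, row kept with r columns NULL.
- uid=2, grp=KW: 1 matching r row(s), so 1 row(s) emitted.
- uid=6, grp=KW: no r row matches, row kept with r columns NULL.
- uid=7, grp=KW: no r row matches, row kept with r columns NULL.
- uid=6, grp=KW: no r row matches, row kept with r columns NULL.
Total: 3 matched + 4 padded = 7 rows.

7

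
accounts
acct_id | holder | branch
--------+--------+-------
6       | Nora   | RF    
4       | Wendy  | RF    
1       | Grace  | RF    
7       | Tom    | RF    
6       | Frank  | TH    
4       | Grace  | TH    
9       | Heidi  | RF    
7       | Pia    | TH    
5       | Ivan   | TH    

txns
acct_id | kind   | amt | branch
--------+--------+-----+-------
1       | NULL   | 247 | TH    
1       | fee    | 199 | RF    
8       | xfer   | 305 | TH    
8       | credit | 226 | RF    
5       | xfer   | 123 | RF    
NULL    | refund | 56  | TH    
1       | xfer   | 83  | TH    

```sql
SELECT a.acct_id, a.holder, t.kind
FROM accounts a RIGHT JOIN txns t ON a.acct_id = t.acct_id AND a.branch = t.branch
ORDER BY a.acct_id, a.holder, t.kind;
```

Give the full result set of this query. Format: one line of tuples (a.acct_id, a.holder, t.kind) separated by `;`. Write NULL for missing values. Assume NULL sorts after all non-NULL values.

(1, Grace, fee); (NULL, NULL, credit); (NULL, NULL, refund); (NULL, NULL, xfer); (NULL, NULL, xfer); (NULL, NULL, xfer); (NULL, NULL, NULL)

RIGHT JOIN keeps every row from `txns`; unmatched rows get NULL for `accounts`'s columns.
Matching on a.acct_id = t.acct_id AND a.branch = t.branch. A NULL in a compared column never satisfies the condition.
Matched pairs: 1; unmatched t rows kept: 6.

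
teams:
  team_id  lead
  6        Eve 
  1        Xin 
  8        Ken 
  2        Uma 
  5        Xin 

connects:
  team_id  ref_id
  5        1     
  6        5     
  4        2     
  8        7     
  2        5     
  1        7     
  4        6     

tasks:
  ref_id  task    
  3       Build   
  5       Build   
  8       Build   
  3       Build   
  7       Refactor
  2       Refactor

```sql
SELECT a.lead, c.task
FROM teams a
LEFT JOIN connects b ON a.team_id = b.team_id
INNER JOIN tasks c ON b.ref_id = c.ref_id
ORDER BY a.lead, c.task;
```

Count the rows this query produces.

4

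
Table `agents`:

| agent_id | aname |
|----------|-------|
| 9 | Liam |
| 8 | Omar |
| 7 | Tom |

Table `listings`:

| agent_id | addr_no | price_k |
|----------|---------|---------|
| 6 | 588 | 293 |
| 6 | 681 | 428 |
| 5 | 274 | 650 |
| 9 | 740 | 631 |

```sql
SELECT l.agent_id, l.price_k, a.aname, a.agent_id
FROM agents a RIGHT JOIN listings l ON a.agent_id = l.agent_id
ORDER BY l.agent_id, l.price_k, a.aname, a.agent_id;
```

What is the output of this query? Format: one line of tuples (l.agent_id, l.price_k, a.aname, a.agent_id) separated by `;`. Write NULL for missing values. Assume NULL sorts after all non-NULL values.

RIGHT JOIN keeps every row from `listings`; unmatched rows get NULL for `agents`'s columns.
Matching on a.agent_id = l.agent_id.
Matched pairs: 1; unmatched l rows kept: 3.

(5, 650, NULL, NULL); (6, 293, NULL, NULL); (6, 428, NULL, NULL); (9, 631, Liam, 9)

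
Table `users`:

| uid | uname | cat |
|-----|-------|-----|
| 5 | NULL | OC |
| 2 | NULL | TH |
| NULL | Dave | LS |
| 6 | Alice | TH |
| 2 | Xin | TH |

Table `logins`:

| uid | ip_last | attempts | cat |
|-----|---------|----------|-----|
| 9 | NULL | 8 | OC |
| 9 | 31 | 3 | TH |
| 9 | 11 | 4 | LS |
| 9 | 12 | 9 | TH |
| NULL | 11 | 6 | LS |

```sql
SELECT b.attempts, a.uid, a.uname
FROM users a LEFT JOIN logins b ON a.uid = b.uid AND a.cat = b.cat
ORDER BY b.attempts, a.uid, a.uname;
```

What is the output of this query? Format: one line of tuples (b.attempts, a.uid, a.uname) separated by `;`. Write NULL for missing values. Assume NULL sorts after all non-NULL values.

LEFT JOIN keeps every row from `users`; unmatched rows get NULL for `logins`'s columns.
Matching on a.uid = b.uid AND a.cat = b.cat. A NULL in a compared column never satisfies the condition.
Matched pairs: 0; unmatched a rows kept: 5.

(NULL, 2, Xin); (NULL, 2, NULL); (NULL, 5, NULL); (NULL, 6, Alice); (NULL, NULL, Dave)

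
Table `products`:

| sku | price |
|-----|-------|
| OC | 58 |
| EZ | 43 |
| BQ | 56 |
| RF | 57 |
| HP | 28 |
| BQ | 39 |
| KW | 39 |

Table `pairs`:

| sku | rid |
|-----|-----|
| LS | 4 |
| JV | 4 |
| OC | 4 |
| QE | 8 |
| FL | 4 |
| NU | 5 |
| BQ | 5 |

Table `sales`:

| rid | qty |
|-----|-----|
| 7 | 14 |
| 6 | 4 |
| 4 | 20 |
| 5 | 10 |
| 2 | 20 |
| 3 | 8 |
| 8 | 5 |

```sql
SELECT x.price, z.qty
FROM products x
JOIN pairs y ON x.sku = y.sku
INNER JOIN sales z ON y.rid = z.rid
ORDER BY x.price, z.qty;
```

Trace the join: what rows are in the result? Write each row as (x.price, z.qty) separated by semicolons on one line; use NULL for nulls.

(39, 10); (56, 10); (58, 20)

Step 1 — x INNER JOIN y on sku → 3 row(s).
Then INNER JOIN `sales z` on rid: keep only rows whose y.rid appears in z.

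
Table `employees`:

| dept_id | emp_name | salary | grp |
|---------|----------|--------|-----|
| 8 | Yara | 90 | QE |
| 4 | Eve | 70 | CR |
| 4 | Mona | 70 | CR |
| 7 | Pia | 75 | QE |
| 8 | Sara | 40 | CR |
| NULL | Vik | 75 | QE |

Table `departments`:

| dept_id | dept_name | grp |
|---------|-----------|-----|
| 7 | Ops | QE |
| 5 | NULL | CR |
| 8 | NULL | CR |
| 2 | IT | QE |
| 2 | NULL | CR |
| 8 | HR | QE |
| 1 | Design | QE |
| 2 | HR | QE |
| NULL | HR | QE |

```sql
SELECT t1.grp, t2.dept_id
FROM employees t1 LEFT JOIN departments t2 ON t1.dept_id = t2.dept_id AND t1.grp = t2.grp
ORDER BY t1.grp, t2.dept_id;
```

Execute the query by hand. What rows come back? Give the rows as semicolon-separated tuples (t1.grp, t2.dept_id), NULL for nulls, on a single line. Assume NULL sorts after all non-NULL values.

(CR, 8); (CR, NULL); (CR, NULL); (QE, 7); (QE, 8); (QE, NULL)

LEFT JOIN keeps every row from `employees`; unmatched rows get NULL for `departments`'s columns.
Matching on t1.dept_id = t2.dept_id AND t1.grp = t2.grp. A NULL in a compared column never satisfies the condition.
Matched pairs: 3; unmatched t1 rows kept: 3.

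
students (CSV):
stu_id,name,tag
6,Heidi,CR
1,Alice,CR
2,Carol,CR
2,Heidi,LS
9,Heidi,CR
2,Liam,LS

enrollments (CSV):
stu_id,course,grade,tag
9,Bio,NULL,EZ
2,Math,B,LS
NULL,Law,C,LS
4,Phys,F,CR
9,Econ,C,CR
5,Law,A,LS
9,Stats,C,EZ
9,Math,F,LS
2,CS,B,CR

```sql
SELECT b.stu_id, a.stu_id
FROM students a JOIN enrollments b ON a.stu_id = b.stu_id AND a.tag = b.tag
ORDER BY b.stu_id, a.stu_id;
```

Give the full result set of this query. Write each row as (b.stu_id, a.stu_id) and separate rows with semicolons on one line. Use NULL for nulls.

(2, 2); (2, 2); (2, 2); (9, 9)

INNER JOIN keeps only pairs where the ON condition holds.
Matching on a.stu_id = b.stu_id AND a.tag = b.tag. A NULL in a compared column never satisfies the condition.
- a row (stu_id=6, tag=CR): no match → dropped.
- a row (stu_id=1, tag=CR): no match → dropped.
- a row (stu_id=2, tag=CR): matches 1 b row(s) → 1 output row(s).
- a row (stu_id=2, tag=LS): matches 1 b row(s) → 1 output row(s).
- a row (stu_id=9, tag=CR): matches 1 b row(s) → 1 output row(s).
- a row (stu_id=2, tag=LS): matches 1 b row(s) → 1 output row(s).
After projecting and ordering:
b.stu_id | a.stu_id
2 | 2
2 | 2
2 | 2
9 | 9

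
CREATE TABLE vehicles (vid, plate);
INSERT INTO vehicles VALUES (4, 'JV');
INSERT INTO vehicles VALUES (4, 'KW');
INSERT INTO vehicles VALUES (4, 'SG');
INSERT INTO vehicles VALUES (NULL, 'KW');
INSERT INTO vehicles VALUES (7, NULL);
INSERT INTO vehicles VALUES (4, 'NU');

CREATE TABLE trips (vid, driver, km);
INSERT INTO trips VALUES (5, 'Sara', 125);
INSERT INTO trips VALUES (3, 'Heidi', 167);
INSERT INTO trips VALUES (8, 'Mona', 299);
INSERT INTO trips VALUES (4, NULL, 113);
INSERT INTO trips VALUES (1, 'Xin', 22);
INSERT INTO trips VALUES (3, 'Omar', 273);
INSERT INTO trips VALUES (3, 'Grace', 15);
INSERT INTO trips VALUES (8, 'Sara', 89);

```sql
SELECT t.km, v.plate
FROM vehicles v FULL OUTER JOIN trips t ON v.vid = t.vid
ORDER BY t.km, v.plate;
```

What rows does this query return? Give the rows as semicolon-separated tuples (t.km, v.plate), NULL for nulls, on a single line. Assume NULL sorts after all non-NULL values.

FULL OUTER JOIN keeps every row from both sides; unmatched rows get NULL for the other side's columns.
Matching on v.vid = t.vid. A NULL in a compared column never satisfies the condition.
- v row (vid=4): matches 1 t row(s) → 1 output row(s).
- v row (vid=4): matches 1 t row(s) → 1 output row(s).
- v row (vid=4): matches 1 t row(s) → 1 output row(s).
- v row (vid=NULL): no match → kept, t columns NULL.
- v row (vid=7): no match → kept, t columns NULL.
- v row (vid=4): matches 1 t row(s) → 1 output row(s).
- 7 t row(s) had no v match → kept, v columns NULL.

(15, NULL); (22, NULL); (89, NULL); (113, JV); (113, KW); (113, NU); (113, SG); (125, NULL); (167, NULL); (273, NULL); (299, NULL); (NULL, KW); (NULL, NULL)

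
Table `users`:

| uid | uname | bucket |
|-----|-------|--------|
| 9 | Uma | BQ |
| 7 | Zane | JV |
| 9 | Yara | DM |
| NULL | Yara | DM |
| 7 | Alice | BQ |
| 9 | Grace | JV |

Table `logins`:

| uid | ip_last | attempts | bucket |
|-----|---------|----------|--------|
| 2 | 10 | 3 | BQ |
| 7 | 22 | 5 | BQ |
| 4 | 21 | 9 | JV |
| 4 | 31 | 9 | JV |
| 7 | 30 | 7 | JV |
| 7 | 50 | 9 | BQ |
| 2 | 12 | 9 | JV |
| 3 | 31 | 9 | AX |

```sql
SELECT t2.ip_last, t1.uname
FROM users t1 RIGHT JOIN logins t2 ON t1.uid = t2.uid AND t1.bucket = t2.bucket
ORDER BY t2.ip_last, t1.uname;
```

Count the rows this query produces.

8

RIGHT JOIN keeps every row from `logins`; unmatched rows get NULL for `users`'s columns.
Matching on t1.uid = t2.uid AND t1.bucket = t2.bucket. A NULL in a compared column never satisfies the condition.
- t1 (uid=9, bucket=BQ) has no partner in t2.
- t1 (uid=7, bucket=JV) pairs with 1 row(s) of t2.
- t1 (uid=9, bucket=DM) has no partner in t2.
- t1 (uid=NULL, bucket=DM) has no partner in t2.
- t1 (uid=7, bucket=BQ) pairs with 2 row(s) of t2.
- t1 (uid=9, bucket=JV) has no partner in t2.
- 5 t2 row(s) had no t1 match → kept, t1 columns NULL.
Total: 3 matched + 5 padded = 8 rows.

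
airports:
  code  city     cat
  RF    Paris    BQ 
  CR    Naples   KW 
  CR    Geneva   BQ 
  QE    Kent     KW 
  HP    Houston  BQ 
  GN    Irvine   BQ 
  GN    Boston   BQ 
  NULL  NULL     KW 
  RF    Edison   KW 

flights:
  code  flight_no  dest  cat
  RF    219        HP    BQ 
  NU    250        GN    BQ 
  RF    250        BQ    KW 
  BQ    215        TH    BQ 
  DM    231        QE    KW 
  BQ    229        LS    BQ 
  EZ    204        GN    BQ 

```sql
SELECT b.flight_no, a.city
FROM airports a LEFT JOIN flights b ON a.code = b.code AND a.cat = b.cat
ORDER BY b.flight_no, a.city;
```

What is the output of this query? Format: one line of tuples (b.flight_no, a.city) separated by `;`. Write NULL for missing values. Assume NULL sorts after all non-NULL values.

LEFT JOIN keeps every row from `airports`; unmatched rows get NULL for `flights`'s columns.
Matching on a.code = b.code AND a.cat = b.cat. A NULL in a compared column never satisfies the condition.
- a (code=RF, cat=BQ) pairs with 1 row(s) of b.
- a (code=CR, cat=KW) has no partner → padded with NULL.
- a (code=CR, cat=BQ) has no partner → padded with NULL.
- a (code=QE, cat=KW) has no partner → padded with NULL.
- a (code=HP, cat=BQ) has no partner → padded with NULL.
- a (code=GN, cat=BQ) has no partner → padded with NULL.
- a (code=GN, cat=BQ) has no partner → padded with NULL.
- a (code=NULL, cat=KW) has no partner → padded with NULL.
- a (code=RF, cat=KW) pairs with 1 row(s) of b.
After projecting and ordering:
b.flight_no | a.city
219 | Paris
250 | Edison
NULL | Boston
NULL | Geneva
NULL | Houston
NULL | Irvine
NULL | Kent
NULL | Naples
NULL | NULL

(219, Paris); (250, Edison); (NULL, Boston); (NULL, Geneva); (NULL, Houston); (NULL, Irvine); (NULL, Kent); (NULL, Naples); (NULL, NULL)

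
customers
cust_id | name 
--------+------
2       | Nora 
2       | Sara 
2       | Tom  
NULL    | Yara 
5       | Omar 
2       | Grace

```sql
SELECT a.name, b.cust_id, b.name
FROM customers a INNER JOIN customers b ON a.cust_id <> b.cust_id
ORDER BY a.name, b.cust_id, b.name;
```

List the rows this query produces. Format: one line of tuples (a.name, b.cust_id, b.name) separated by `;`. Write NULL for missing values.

(Grace, 5, Omar); (Nora, 5, Omar); (Omar, 2, Grace); (Omar, 2, Nora); (Omar, 2, Sara); (Omar, 2, Tom); (Sara, 5, Omar); (Tom, 5, Omar)

INNER JOIN keeps only pairs where the ON condition holds.
Matching on a.cust_id <> b.cust_id. A NULL in a compared column never satisfies the condition.
Matched pairs: 8.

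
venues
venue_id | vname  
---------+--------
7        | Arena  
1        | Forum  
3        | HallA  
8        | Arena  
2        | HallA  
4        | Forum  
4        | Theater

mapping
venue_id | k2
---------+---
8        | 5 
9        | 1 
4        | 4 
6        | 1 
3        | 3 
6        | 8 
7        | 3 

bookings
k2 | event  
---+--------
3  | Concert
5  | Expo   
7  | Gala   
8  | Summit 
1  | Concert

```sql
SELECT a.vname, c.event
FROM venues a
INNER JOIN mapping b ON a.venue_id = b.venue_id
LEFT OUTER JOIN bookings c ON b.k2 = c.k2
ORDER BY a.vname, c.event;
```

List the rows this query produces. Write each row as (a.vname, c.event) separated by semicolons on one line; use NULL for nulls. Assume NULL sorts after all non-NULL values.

Step 1 — a INNER JOIN b on venue_id → 5 row(s).
Then LEFT JOIN `bookings c` on k2: each of those 5 rows is kept; rows whose b.k2 has no match in c get NULL for c's columns.

(Arena, Concert); (Arena, Expo); (Forum, NULL); (HallA, Concert); (Theater, NULL)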